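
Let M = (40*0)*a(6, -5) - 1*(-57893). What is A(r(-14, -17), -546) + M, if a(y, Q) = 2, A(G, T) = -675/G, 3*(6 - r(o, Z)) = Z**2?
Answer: 15691028/271 ≈ 57901.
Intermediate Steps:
r(o, Z) = 6 - Z**2/3
M = 57893 (M = (40*0)*2 - 1*(-57893) = 0*2 + 57893 = 0 + 57893 = 57893)
A(r(-14, -17), -546) + M = -675/(6 - 1/3*(-17)**2) + 57893 = -675/(6 - 1/3*289) + 57893 = -675/(6 - 289/3) + 57893 = -675/(-271/3) + 57893 = -675*(-3/271) + 57893 = 2025/271 + 57893 = 15691028/271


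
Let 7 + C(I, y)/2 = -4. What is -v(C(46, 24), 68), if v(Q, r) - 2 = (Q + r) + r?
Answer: -116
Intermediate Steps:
C(I, y) = -22 (C(I, y) = -14 + 2*(-4) = -14 - 8 = -22)
v(Q, r) = 2 + Q + 2*r (v(Q, r) = 2 + ((Q + r) + r) = 2 + (Q + 2*r) = 2 + Q + 2*r)
-v(C(46, 24), 68) = -(2 - 22 + 2*68) = -(2 - 22 + 136) = -1*116 = -116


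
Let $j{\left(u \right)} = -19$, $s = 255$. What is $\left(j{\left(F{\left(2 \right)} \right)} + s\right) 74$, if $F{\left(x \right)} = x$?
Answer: $17464$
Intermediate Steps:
$\left(j{\left(F{\left(2 \right)} \right)} + s\right) 74 = \left(-19 + 255\right) 74 = 236 \cdot 74 = 17464$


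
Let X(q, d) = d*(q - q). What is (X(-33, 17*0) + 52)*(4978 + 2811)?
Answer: 405028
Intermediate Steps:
X(q, d) = 0 (X(q, d) = d*0 = 0)
(X(-33, 17*0) + 52)*(4978 + 2811) = (0 + 52)*(4978 + 2811) = 52*7789 = 405028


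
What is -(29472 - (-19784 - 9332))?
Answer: -58588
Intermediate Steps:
-(29472 - (-19784 - 9332)) = -(29472 - 1*(-29116)) = -(29472 + 29116) = -1*58588 = -58588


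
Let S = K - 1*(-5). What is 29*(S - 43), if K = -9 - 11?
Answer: -1682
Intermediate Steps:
K = -20
S = -15 (S = -20 - 1*(-5) = -20 + 5 = -15)
29*(S - 43) = 29*(-15 - 43) = 29*(-58) = -1682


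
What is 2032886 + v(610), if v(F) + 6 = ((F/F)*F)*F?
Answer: 2404980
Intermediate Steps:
v(F) = -6 + F**2 (v(F) = -6 + ((F/F)*F)*F = -6 + (1*F)*F = -6 + F*F = -6 + F**2)
2032886 + v(610) = 2032886 + (-6 + 610**2) = 2032886 + (-6 + 372100) = 2032886 + 372094 = 2404980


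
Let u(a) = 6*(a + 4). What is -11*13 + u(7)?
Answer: -77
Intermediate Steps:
u(a) = 24 + 6*a (u(a) = 6*(4 + a) = 24 + 6*a)
-11*13 + u(7) = -11*13 + (24 + 6*7) = -143 + (24 + 42) = -143 + 66 = -77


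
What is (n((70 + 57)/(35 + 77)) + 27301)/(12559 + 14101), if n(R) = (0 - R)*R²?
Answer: 7670778189/7491076096 ≈ 1.0240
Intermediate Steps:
n(R) = -R³ (n(R) = (-R)*R² = -R³)
(n((70 + 57)/(35 + 77)) + 27301)/(12559 + 14101) = (-((70 + 57)/(35 + 77))³ + 27301)/(12559 + 14101) = (-(127/112)³ + 27301)/26660 = (-(127*(1/112))³ + 27301)*(1/26660) = (-(127/112)³ + 27301)*(1/26660) = (-1*2048383/1404928 + 27301)*(1/26660) = (-2048383/1404928 + 27301)*(1/26660) = (38353890945/1404928)*(1/26660) = 7670778189/7491076096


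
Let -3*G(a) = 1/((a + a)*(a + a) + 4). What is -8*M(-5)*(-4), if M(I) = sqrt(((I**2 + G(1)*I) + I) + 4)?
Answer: 8*sqrt(3486)/3 ≈ 157.45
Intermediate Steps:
G(a) = -1/(3*(4 + 4*a**2)) (G(a) = -1/(3*((a + a)*(a + a) + 4)) = -1/(3*((2*a)*(2*a) + 4)) = -1/(3*(4*a**2 + 4)) = -1/(3*(4 + 4*a**2)))
M(I) = sqrt(4 + I**2 + 23*I/24) (M(I) = sqrt(((I**2 + (-1/(12 + 12*1**2))*I) + I) + 4) = sqrt(((I**2 + (-1/(12 + 12*1))*I) + I) + 4) = sqrt(((I**2 + (-1/(12 + 12))*I) + I) + 4) = sqrt(((I**2 + (-1/24)*I) + I) + 4) = sqrt(((I**2 + (-1*1/24)*I) + I) + 4) = sqrt(((I**2 - I/24) + I) + 4) = sqrt((I**2 + 23*I/24) + 4) = sqrt(4 + I**2 + 23*I/24))
-8*M(-5)*(-4) = -2*sqrt(576 + 138*(-5) + 144*(-5)**2)/3*(-4) = -2*sqrt(576 - 690 + 144*25)/3*(-4) = -2*sqrt(576 - 690 + 3600)/3*(-4) = -2*sqrt(3486)/3*(-4) = 8*sqrt(3486)/3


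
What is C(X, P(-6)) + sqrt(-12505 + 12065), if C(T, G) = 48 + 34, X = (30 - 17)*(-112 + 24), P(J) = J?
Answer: 82 + 2*I*sqrt(110) ≈ 82.0 + 20.976*I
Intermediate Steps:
X = -1144 (X = 13*(-88) = -1144)
C(T, G) = 82
C(X, P(-6)) + sqrt(-12505 + 12065) = 82 + sqrt(-12505 + 12065) = 82 + sqrt(-440) = 82 + 2*I*sqrt(110)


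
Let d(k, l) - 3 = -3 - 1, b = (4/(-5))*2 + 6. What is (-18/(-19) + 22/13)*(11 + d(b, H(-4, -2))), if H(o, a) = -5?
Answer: 6520/247 ≈ 26.397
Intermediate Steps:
b = 22/5 (b = (4*(-⅕))*2 + 6 = -⅘*2 + 6 = -8/5 + 6 = 22/5 ≈ 4.4000)
d(k, l) = -1 (d(k, l) = 3 + (-3 - 1) = 3 - 4 = -1)
(-18/(-19) + 22/13)*(11 + d(b, H(-4, -2))) = (-18/(-19) + 22/13)*(11 - 1) = (-18*(-1/19) + 22*(1/13))*10 = (18/19 + 22/13)*10 = (652/247)*10 = 6520/247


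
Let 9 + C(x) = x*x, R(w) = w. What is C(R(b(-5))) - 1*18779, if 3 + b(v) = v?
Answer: -18724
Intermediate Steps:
b(v) = -3 + v
C(x) = -9 + x² (C(x) = -9 + x*x = -9 + x²)
C(R(b(-5))) - 1*18779 = (-9 + (-3 - 5)²) - 1*18779 = (-9 + (-8)²) - 18779 = (-9 + 64) - 18779 = 55 - 18779 = -18724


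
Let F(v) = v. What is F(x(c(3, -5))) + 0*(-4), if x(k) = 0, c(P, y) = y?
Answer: 0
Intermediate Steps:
F(x(c(3, -5))) + 0*(-4) = 0 + 0*(-4) = 0 + 0 = 0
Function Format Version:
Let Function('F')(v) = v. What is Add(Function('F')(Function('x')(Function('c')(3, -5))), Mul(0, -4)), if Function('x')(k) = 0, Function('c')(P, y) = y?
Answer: 0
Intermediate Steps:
Add(Function('F')(Function('x')(Function('c')(3, -5))), Mul(0, -4)) = Add(0, Mul(0, -4)) = Add(0, 0) = 0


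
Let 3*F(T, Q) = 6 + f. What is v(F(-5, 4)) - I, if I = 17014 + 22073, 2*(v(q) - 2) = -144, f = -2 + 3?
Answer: -39157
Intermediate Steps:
f = 1
F(T, Q) = 7/3 (F(T, Q) = (6 + 1)/3 = (⅓)*7 = 7/3)
v(q) = -70 (v(q) = 2 + (½)*(-144) = 2 - 72 = -70)
I = 39087
v(F(-5, 4)) - I = -70 - 1*39087 = -70 - 39087 = -39157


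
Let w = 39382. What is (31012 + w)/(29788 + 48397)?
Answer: 70394/78185 ≈ 0.90035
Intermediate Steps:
(31012 + w)/(29788 + 48397) = (31012 + 39382)/(29788 + 48397) = 70394/78185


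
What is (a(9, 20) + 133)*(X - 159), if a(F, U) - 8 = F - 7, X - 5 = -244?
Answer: -56914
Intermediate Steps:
X = -239 (X = 5 - 244 = -239)
a(F, U) = 1 + F (a(F, U) = 8 + (F - 7) = 8 + (-7 + F) = 1 + F)
(a(9, 20) + 133)*(X - 159) = ((1 + 9) + 133)*(-239 - 159) = (10 + 133)*(-398) = 143*(-398) = -56914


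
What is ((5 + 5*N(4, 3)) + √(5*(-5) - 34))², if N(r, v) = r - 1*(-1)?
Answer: (30 + I*√59)² ≈ 841.0 + 460.87*I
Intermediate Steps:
N(r, v) = 1 + r (N(r, v) = r + 1 = 1 + r)
((5 + 5*N(4, 3)) + √(5*(-5) - 34))² = ((5 + 5*(1 + 4)) + √(5*(-5) - 34))² = ((5 + 5*5) + √(-25 - 34))² = ((5 + 25) + √(-59))² = (30 + I*√59)²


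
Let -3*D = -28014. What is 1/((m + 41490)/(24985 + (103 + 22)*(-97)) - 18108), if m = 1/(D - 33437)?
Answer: -309913140/5610907271611 ≈ -5.5234e-5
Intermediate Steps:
D = 9338 (D = -1/3*(-28014) = 9338)
m = -1/24099 (m = 1/(9338 - 33437) = 1/(-24099) = -1/24099 ≈ -4.1495e-5)
1/((m + 41490)/(24985 + (103 + 22)*(-97)) - 18108) = 1/((-1/24099 + 41490)/(24985 + (103 + 22)*(-97)) - 18108) = 1/(999867509/(24099*(24985 + 125*(-97))) - 18108) = 1/(999867509/(24099*(24985 - 12125)) - 18108) = 1/((999867509/24099)/12860 - 18108) = 1/((999867509/24099)*(1/12860) - 18108) = 1/(999867509/309913140 - 18108) = 1/(-5610907271611/309913140) = -309913140/5610907271611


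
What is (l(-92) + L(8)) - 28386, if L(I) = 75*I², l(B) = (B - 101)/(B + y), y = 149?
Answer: -1344595/57 ≈ -23589.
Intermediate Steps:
l(B) = (-101 + B)/(149 + B) (l(B) = (B - 101)/(B + 149) = (-101 + B)/(149 + B))
(l(-92) + L(8)) - 28386 = ((-101 - 92)/(149 - 92) + 75*8²) - 28386 = (-193/57 + 75*64) - 28386 = ((1/57)*(-193) + 4800) - 28386 = (-193/57 + 4800) - 28386 = 273407/57 - 28386 = -1344595/57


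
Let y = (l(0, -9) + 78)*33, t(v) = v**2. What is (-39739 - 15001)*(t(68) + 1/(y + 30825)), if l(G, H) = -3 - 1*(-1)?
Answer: -8437174348820/33333 ≈ -2.5312e+8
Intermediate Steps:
l(G, H) = -2 (l(G, H) = -3 + 1 = -2)
y = 2508 (y = (-2 + 78)*33 = 76*33 = 2508)
(-39739 - 15001)*(t(68) + 1/(y + 30825)) = (-39739 - 15001)*(68**2 + 1/(2508 + 30825)) = -54740*(4624 + 1/33333) = -54740*154131793/33333 = -8437174348820/33333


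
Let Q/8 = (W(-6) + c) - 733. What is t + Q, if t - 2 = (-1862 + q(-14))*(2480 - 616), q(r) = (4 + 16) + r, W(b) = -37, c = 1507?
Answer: -3453686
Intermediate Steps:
Q = 5896 (Q = 8*((-37 + 1507) - 733) = 8*(1470 - 733) = 8*737 = 5896)
q(r) = 20 + r
t = -3459582 (t = 2 + (-1862 + (20 - 14))*(2480 - 616) = 2 + (-1862 + 6)*1864 = 2 - 1856*1864 = 2 - 3459584 = -3459582)
t + Q = -3459582 + 5896 = -3453686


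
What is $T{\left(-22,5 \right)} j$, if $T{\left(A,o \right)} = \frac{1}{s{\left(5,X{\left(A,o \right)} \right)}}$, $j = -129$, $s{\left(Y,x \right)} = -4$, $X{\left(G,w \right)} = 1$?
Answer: $\frac{129}{4} \approx 32.25$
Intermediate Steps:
$T{\left(A,o \right)} = - \frac{1}{4}$ ($T{\left(A,o \right)} = \frac{1}{-4} = - \frac{1}{4}$)
$T{\left(-22,5 \right)} j = \left(- \frac{1}{4}\right) \left(-129\right) = \frac{129}{4}$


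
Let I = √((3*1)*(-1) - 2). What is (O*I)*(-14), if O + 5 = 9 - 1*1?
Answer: -42*I*√5 ≈ -93.915*I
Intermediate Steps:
O = 3 (O = -5 + (9 - 1*1) = -5 + (9 - 1) = -5 + 8 = 3)
I = I*√5 (I = √(3*(-1) - 2) = √(-3 - 2) = √(-5) = I*√5 ≈ 2.2361*I)
(O*I)*(-14) = (3*(I*√5))*(-14) = (3*I*√5)*(-14) = -42*I*√5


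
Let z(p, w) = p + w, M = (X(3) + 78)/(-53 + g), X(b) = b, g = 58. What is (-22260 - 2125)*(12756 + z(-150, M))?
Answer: -307792347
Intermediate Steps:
M = 81/5 (M = (3 + 78)/(-53 + 58) = 81/5 ≈ 16.200)
(-22260 - 2125)*(12756 + z(-150, M)) = (-22260 - 2125)*(12756 + (-150 + 81/5)) = -24385*(12756 - 669/5) = -24385*63111/5 = -307792347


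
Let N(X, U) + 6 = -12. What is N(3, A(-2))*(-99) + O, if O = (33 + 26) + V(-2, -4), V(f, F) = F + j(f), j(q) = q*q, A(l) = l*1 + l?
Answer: 1841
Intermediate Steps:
A(l) = 2*l (A(l) = l + l = 2*l)
j(q) = q²
N(X, U) = -18 (N(X, U) = -6 - 12 = -18)
V(f, F) = F + f²
O = 59 (O = (33 + 26) + (-4 + (-2)²) = 59 + (-4 + 4) = 59 + 0 = 59)
N(3, A(-2))*(-99) + O = -18*(-99) + 59 = 1782 + 59 = 1841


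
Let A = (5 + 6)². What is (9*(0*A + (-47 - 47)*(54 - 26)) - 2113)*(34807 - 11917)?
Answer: -590584890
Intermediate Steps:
A = 121 (A = 11² = 121)
(9*(0*A + (-47 - 47)*(54 - 26)) - 2113)*(34807 - 11917) = (9*(0*121 + (-47 - 47)*(54 - 26)) - 2113)*(34807 - 11917) = (9*(0 - 94*28) - 2113)*22890 = (9*(0 - 2632) - 2113)*22890 = (9*(-2632) - 2113)*22890 = (-23688 - 2113)*22890 = -25801*22890 = -590584890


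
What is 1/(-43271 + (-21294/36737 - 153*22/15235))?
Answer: -50880745/2201701450607 ≈ -2.3110e-5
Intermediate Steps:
1/(-43271 + (-21294/36737 - 153*22/15235)) = 1/(-43271 + (-21294*1/36737 - 3366*1/15235)) = 1/(-43271 + (-21294/36737 - 306/1385)) = 1/(-43271 - 40733712/50880745) = 1/(-2201701450607/50880745) = -50880745/2201701450607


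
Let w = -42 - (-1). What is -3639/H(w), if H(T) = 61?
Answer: -3639/61 ≈ -59.656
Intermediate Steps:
w = -41 (w = -42 - 1*(-1) = -42 + 1 = -41)
-3639/H(w) = -3639/61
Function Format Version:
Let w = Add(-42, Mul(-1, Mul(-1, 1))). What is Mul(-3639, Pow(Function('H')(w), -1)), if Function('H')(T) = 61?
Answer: Rational(-3639, 61) ≈ -59.656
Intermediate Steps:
w = -41 (w = Add(-42, Mul(-1, -1)) = Add(-42, 1) = -41)
Mul(-3639, Pow(Function('H')(w), -1)) = Mul(-3639, Pow(61, -1)) = Mul(-3639, Rational(1, 61)) = Rational(-3639, 61)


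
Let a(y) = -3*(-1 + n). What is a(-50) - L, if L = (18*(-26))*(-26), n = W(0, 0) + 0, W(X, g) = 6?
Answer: -12183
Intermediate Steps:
n = 6 (n = 6 + 0 = 6)
a(y) = -15 (a(y) = -3*(-1 + 6) = -3*5 = -15)
L = 12168 (L = -468*(-26) = 12168)
a(-50) - L = -15 - 1*12168 = -15 - 12168 = -12183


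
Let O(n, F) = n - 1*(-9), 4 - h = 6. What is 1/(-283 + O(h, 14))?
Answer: -1/276 ≈ -0.0036232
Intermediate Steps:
h = -2 (h = 4 - 1*6 = 4 - 6 = -2)
O(n, F) = 9 + n (O(n, F) = n + 9 = 9 + n)
1/(-283 + O(h, 14)) = 1/(-283 + (9 - 2)) = 1/(-283 + 7) = 1/(-276) = -1/276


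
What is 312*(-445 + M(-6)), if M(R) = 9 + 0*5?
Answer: -136032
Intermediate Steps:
M(R) = 9 (M(R) = 9 + 0 = 9)
312*(-445 + M(-6)) = 312*(-445 + 9) = 312*(-436) = -136032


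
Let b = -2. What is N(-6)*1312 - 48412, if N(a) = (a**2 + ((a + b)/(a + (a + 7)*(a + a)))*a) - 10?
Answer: -53396/3 ≈ -17799.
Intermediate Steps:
N(a) = -10 + a**2 + a*(-2 + a)/(a + 2*a*(7 + a)) (N(a) = (a**2 + ((a - 2)/(a + (a + 7)*(a + a)))*a) - 10 = (a**2 + ((-2 + a)/(a + (7 + a)*(2*a)))*a) - 10 = (a**2 + ((-2 + a)/(a + 2*a*(7 + a)))*a) - 10 = (a**2 + a*(-2 + a)/(a + 2*a*(7 + a))) - 10 = -10 + a**2 + a*(-2 + a)/(a + 2*a*(7 + a)))
N(-6)*1312 - 48412 = ((-152 - 19*(-6) + 2*(-6)**3 + 15*(-6)**2)/(15 + 2*(-6)))*1312 - 48412 = ((-152 + 114 + 2*(-216) + 15*36)/(15 - 12))*1312 - 48412 = ((-152 + 114 - 432 + 540)/3)*1312 - 48412 = ((1/3)*70)*1312 - 48412 = (70/3)*1312 - 48412 = 91840/3 - 48412 = -53396/3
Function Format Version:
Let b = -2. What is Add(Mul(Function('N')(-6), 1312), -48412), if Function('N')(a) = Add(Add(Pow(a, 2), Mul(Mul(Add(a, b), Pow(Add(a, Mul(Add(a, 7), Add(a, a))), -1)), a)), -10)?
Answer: Rational(-53396, 3) ≈ -17799.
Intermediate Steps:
Function('N')(a) = Add(-10, Pow(a, 2), Mul(a, Pow(Add(a, Mul(2, a, Add(7, a))), -1), Add(-2, a))) (Function('N')(a) = Add(Add(Pow(a, 2), Mul(Mul(Add(a, -2), Pow(Add(a, Mul(Add(a, 7), Add(a, a))), -1)), a)), -10) = Add(Add(Pow(a, 2), Mul(Mul(Add(-2, a), Pow(Add(a, Mul(Add(7, a), Mul(2, a))), -1)), a)), -10) = Add(Add(Pow(a, 2), Mul(Mul(Add(-2, a), Pow(Add(a, Mul(2, a, Add(7, a))), -1)), a)), -10) = Add(Add(Pow(a, 2), Mul(Mul(Pow(Add(a, Mul(2, a, Add(7, a))), -1), Add(-2, a)), a)), -10) = Add(Add(Pow(a, 2), Mul(a, Pow(Add(a, Mul(2, a, Add(7, a))), -1), Add(-2, a))), -10) = Add(-10, Pow(a, 2), Mul(a, Pow(Add(a, Mul(2, a, Add(7, a))), -1), Add(-2, a))))
Add(Mul(Function('N')(-6), 1312), -48412) = Add(Mul(Mul(Pow(Add(15, Mul(2, -6)), -1), Add(-152, Mul(-19, -6), Mul(2, Pow(-6, 3)), Mul(15, Pow(-6, 2)))), 1312), -48412) = Add(Mul(Mul(Pow(Add(15, -12), -1), Add(-152, 114, Mul(2, -216), Mul(15, 36))), 1312), -48412) = Add(Mul(Mul(Pow(3, -1), Add(-152, 114, -432, 540)), 1312), -48412) = Add(Mul(Mul(Rational(1, 3), 70), 1312), -48412) = Add(Mul(Rational(70, 3), 1312), -48412) = Add(Rational(91840, 3), -48412) = Rational(-53396, 3)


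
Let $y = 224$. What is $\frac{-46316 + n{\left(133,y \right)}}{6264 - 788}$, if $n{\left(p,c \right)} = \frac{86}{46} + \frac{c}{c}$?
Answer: $- \frac{532601}{62974} \approx -8.4575$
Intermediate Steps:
$n{\left(p,c \right)} = \frac{66}{23}$ ($n{\left(p,c \right)} = 86 \cdot \frac{1}{46} + 1 = \frac{43}{23} + 1 = \frac{66}{23}$)
$\frac{-46316 + n{\left(133,y \right)}}{6264 - 788} = \frac{-46316 + \frac{66}{23}}{6264 - 788} = - \frac{1065202}{23 \cdot 5476} = \left(- \frac{1065202}{23}\right) \frac{1}{5476} = - \frac{532601}{62974}$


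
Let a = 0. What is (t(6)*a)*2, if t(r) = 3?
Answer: 0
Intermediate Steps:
(t(6)*a)*2 = (3*0)*2 = 0*2 = 0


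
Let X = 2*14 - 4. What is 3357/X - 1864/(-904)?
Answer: 128311/904 ≈ 141.94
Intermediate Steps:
X = 24 (X = 28 - 4 = 24)
3357/X - 1864/(-904) = 3357/24 - 1864/(-904) = 3357*(1/24) - 1864*(-1/904) = 1119/8 + 233/113 = 128311/904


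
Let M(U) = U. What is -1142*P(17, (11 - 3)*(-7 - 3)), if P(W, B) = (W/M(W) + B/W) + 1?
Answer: 52532/17 ≈ 3090.1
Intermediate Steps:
P(W, B) = 2 + B/W (P(W, B) = (W/W + B/W) + 1 = (1 + B/W) + 1 = 2 + B/W)
-1142*P(17, (11 - 3)*(-7 - 3)) = -1142*(2 + ((11 - 3)*(-7 - 3))/17) = -1142*(2 + (8*(-10))*(1/17)) = -1142*(2 - 80*1/17) = -1142*(2 - 80/17) = -1142*(-46/17) = 52532/17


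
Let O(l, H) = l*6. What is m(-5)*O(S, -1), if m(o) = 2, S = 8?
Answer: 96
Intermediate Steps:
O(l, H) = 6*l
m(-5)*O(S, -1) = 2*(6*8) = 2*48 = 96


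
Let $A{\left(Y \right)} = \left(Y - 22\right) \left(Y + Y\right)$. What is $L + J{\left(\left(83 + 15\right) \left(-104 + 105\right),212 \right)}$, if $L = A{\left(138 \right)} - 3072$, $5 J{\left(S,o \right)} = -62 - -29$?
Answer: $\frac{144687}{5} \approx 28937.0$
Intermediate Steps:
$A{\left(Y \right)} = 2 Y \left(-22 + Y\right)$ ($A{\left(Y \right)} = \left(-22 + Y\right) 2 Y = 2 Y \left(-22 + Y\right)$)
$J{\left(S,o \right)} = - \frac{33}{5}$ ($J{\left(S,o \right)} = \frac{-62 - -29}{5} = \frac{-62 + 29}{5} = \frac{1}{5} \left(-33\right) = - \frac{33}{5}$)
$L = 28944$ ($L = 2 \cdot 138 \left(-22 + 138\right) - 3072 = 2 \cdot 138 \cdot 116 - 3072 = 32016 - 3072 = 28944$)
$L + J{\left(\left(83 + 15\right) \left(-104 + 105\right),212 \right)} = 28944 - \frac{33}{5} = \frac{144687}{5}$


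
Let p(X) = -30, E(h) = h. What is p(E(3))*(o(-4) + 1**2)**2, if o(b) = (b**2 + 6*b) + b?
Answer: -3630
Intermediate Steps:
o(b) = b**2 + 7*b
p(E(3))*(o(-4) + 1**2)**2 = -30*(-4*(7 - 4) + 1**2)**2 = -30*(-4*3 + 1)**2 = -30*(-12 + 1)**2 = -30*(-11)**2 = -30*121 = -3630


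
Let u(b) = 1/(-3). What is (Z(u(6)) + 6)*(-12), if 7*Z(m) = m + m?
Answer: -496/7 ≈ -70.857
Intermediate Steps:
u(b) = -⅓
Z(m) = 2*m/7 (Z(m) = (m + m)/7 = (2*m)/7 = 2*m/7)
(Z(u(6)) + 6)*(-12) = ((2/7)*(-⅓) + 6)*(-12) = (-2/21 + 6)*(-12) = (124/21)*(-12) = -496/7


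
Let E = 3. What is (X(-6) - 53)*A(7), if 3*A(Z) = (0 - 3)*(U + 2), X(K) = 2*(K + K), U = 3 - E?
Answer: 154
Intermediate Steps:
U = 0 (U = 3 - 1*3 = 3 - 3 = 0)
X(K) = 4*K (X(K) = 2*(2*K) = 4*K)
A(Z) = -2 (A(Z) = ((0 - 3)*(0 + 2))/3 = (-3*2)/3 = (1/3)*(-6) = -2)
(X(-6) - 53)*A(7) = (4*(-6) - 53)*(-2) = (-24 - 53)*(-2) = -77*(-2) = 154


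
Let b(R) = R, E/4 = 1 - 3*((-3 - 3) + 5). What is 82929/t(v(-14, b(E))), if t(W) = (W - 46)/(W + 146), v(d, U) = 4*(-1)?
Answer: -5887959/25 ≈ -2.3552e+5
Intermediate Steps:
E = 16 (E = 4*(1 - 3*((-3 - 3) + 5)) = 4*(1 - 3*(-6 + 5)) = 4*(1 - 3*(-1)) = 4*(1 + 3) = 4*4 = 16)
v(d, U) = -4
t(W) = (-46 + W)/(146 + W)
82929/t(v(-14, b(E))) = 82929/(((-46 - 4)/(146 - 4))) = 82929/((-50/142)) = 82929/(((1/142)*(-50))) = 82929/(-25/71) = 82929*(-71/25) = -5887959/25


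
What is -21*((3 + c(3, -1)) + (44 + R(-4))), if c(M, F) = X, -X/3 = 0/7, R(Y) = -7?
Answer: -840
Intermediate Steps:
X = 0 (X = -0/7 = -3*0 = 0)
c(M, F) = 0
-21*((3 + c(3, -1)) + (44 + R(-4))) = -21*((3 + 0) + (44 - 7)) = -21*(3 + 37) = -21*40 = -840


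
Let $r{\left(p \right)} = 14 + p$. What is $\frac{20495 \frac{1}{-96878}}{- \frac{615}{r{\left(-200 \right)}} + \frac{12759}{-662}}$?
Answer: $\frac{210299195}{15872200886} \approx 0.01325$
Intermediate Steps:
$\frac{20495 \frac{1}{-96878}}{- \frac{615}{r{\left(-200 \right)}} + \frac{12759}{-662}} = \frac{20495 \frac{1}{-96878}}{- \frac{615}{14 - 200} + \frac{12759}{-662}} = \frac{20495 \left(- \frac{1}{96878}\right)}{- \frac{615}{-186} + 12759 \left(- \frac{1}{662}\right)} = - \frac{20495}{96878 \left(\left(-615\right) \left(- \frac{1}{186}\right) - \frac{12759}{662}\right)} = - \frac{20495}{96878 \left(\frac{205}{62} - \frac{12759}{662}\right)} = - \frac{20495}{96878 \left(- \frac{163837}{10261}\right)} = \left(- \frac{20495}{96878}\right) \left(- \frac{10261}{163837}\right) = \frac{210299195}{15872200886}$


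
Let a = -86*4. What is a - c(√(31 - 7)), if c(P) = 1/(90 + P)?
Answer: -463039/1346 + √6/4038 ≈ -344.01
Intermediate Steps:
a = -344
a - c(√(31 - 7)) = -344 - 1/(90 + √(31 - 7)) = -344 - 1/(90 + √24) = -344 - 1/(90 + 2*√6)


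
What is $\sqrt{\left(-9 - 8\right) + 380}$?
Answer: $11 \sqrt{3} \approx 19.053$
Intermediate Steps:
$\sqrt{\left(-9 - 8\right) + 380} = \sqrt{-17 + 380} = \sqrt{363} = 11 \sqrt{3}$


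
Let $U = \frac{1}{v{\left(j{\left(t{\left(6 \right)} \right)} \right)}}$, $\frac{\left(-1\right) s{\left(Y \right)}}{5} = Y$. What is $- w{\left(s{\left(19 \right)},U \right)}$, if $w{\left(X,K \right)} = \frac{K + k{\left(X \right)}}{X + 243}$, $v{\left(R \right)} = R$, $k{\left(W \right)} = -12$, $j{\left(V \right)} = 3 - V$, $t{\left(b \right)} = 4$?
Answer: $\frac{13}{148} \approx 0.087838$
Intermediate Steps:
$s{\left(Y \right)} = - 5 Y$
$U = -1$ ($U = \frac{1}{3 - 4} = \frac{1}{-1} = -1$)
$w{\left(X,K \right)} = \frac{-12 + K}{243 + X}$ ($w{\left(X,K \right)} = \frac{K - 12}{X + 243} = \frac{-12 + K}{243 + X}$)
$- w{\left(s{\left(19 \right)},U \right)} = - \frac{-12 - 1}{243 - 95} = - \frac{-13}{243 - 95} = - \frac{-13}{148} = \left(-1\right) \left(- \frac{13}{148}\right) = \frac{13}{148}$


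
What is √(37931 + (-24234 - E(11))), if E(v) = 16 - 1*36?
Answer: √13717 ≈ 117.12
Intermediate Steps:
E(v) = -20 (E(v) = 16 - 36 = -20)
√(37931 + (-24234 - E(11))) = √(37931 + (-24234 - 1*(-20))) = √(37931 + (-24234 + 20)) = √(37931 - 24214) = √13717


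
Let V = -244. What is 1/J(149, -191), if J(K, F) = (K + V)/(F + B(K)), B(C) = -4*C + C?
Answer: 638/95 ≈ 6.7158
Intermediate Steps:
B(C) = -3*C
J(K, F) = (-244 + K)/(F - 3*K) (J(K, F) = (K - 244)/(F - 3*K) = (-244 + K)/(F - 3*K))
1/J(149, -191) = 1/((-244 + 149)/(-191 - 3*149)) = 1/(-95/(-191 - 447)) = 1/(-95/(-638)) = 1/(-1/638*(-95)) = 1/(95/638) = 638/95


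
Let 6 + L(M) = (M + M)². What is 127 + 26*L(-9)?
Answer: 8395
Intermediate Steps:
L(M) = -6 + 4*M² (L(M) = -6 + (M + M)² = -6 + (2*M)² = -6 + 4*M²)
127 + 26*L(-9) = 127 + 26*(-6 + 4*(-9)²) = 127 + 26*(-6 + 4*81) = 127 + 26*(-6 + 324) = 127 + 26*318 = 127 + 8268 = 8395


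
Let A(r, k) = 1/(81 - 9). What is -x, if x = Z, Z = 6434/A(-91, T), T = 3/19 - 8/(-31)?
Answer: -463248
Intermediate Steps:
T = 245/589 (T = 3*(1/19) - 8*(-1/31) = 3/19 + 8/31 = 245/589 ≈ 0.41596)
A(r, k) = 1/72
Z = 463248 (Z = 6434/(1/72) = 6434*72 = 463248)
x = 463248
-x = -1*463248 = -463248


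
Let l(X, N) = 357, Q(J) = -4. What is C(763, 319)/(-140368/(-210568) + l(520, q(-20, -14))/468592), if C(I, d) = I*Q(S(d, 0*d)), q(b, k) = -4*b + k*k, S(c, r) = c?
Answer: -37642788217664/8231311829 ≈ -4573.1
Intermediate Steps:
q(b, k) = k**2 - 4*b (q(b, k) = -4*b + k**2 = k**2 - 4*b)
C(I, d) = -4*I (C(I, d) = I*(-4) = -4*I)
C(763, 319)/(-140368/(-210568) + l(520, q(-20, -14))/468592) = (-4*763)/(-140368/(-210568) + 357/468592) = -3052/(-140368*(-1/210568) + 357*(1/468592)) = -3052/(17546/26321 + 357/468592) = -3052/8231311829/12333810032 = -3052*12333810032/8231311829 = -37642788217664/8231311829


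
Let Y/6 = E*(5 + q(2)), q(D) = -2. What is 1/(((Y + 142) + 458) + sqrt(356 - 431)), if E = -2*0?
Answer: 8/4801 - I*sqrt(3)/72015 ≈ 0.0016663 - 2.4051e-5*I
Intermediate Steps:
E = 0
Y = 0 (Y = 6*(0*(5 - 2)) = 6*(0*3) = 6*0 = 0)
1/(((Y + 142) + 458) + sqrt(356 - 431)) = 1/(((0 + 142) + 458) + sqrt(356 - 431)) = 1/((142 + 458) + sqrt(-75)) = 1/(600 + 5*I*sqrt(3))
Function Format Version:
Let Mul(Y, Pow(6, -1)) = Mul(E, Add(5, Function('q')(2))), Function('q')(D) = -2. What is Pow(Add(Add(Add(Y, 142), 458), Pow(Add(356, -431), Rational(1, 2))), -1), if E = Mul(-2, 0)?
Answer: Add(Rational(8, 4801), Mul(Rational(-1, 72015), I, Pow(3, Rational(1, 2)))) ≈ Add(0.0016663, Mul(-2.4051e-5, I))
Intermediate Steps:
E = 0
Y = 0 (Y = Mul(6, Mul(0, Add(5, -2))) = Mul(6, Mul(0, 3)) = Mul(6, 0) = 0)
Pow(Add(Add(Add(Y, 142), 458), Pow(Add(356, -431), Rational(1, 2))), -1) = Pow(Add(Add(Add(0, 142), 458), Pow(Add(356, -431), Rational(1, 2))), -1) = Pow(Add(Add(142, 458), Pow(-75, Rational(1, 2))), -1) = Pow(Add(600, Mul(5, I, Pow(3, Rational(1, 2)))), -1)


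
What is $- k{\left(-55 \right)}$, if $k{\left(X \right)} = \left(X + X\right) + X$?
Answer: $165$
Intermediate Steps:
$k{\left(X \right)} = 3 X$ ($k{\left(X \right)} = 2 X + X = 3 X$)
$- k{\left(-55 \right)} = - 3 \left(-55\right) = \left(-1\right) \left(-165\right) = 165$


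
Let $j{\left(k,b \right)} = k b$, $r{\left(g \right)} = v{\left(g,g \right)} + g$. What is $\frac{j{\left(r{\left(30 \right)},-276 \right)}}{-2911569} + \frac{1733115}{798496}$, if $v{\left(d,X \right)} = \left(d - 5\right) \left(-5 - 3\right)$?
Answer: $\frac{1669539491705}{774958733408} \approx 2.1544$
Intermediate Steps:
$v{\left(d,X \right)} = 40 - 8 d$ ($v{\left(d,X \right)} = \left(-5 + d\right) \left(-8\right) = 40 - 8 d$)
$r{\left(g \right)} = 40 - 7 g$ ($r{\left(g \right)} = \left(40 - 8 g\right) + g = 40 - 7 g$)
$j{\left(k,b \right)} = b k$
$\frac{j{\left(r{\left(30 \right)},-276 \right)}}{-2911569} + \frac{1733115}{798496} = \frac{\left(-276\right) \left(40 - 210\right)}{-2911569} + \frac{1733115}{798496} = - 276 \left(40 - 210\right) \left(- \frac{1}{2911569}\right) + 1733115 \cdot \frac{1}{798496} = \left(-276\right) \left(-170\right) \left(- \frac{1}{2911569}\right) + \frac{1733115}{798496} = 46920 \left(- \frac{1}{2911569}\right) + \frac{1733115}{798496} = - \frac{15640}{970523} + \frac{1733115}{798496} = \frac{1669539491705}{774958733408}$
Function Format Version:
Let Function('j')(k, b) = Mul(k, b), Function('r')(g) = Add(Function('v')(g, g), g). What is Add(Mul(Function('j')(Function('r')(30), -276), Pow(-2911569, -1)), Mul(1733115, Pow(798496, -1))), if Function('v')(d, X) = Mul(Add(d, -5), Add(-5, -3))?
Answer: Rational(1669539491705, 774958733408) ≈ 2.1544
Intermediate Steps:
Function('v')(d, X) = Add(40, Mul(-8, d)) (Function('v')(d, X) = Mul(Add(-5, d), -8) = Add(40, Mul(-8, d)))
Function('r')(g) = Add(40, Mul(-7, g)) (Function('r')(g) = Add(Add(40, Mul(-8, g)), g) = Add(40, Mul(-7, g)))
Function('j')(k, b) = Mul(b, k)
Add(Mul(Function('j')(Function('r')(30), -276), Pow(-2911569, -1)), Mul(1733115, Pow(798496, -1))) = Add(Mul(Mul(-276, Add(40, Mul(-7, 30))), Pow(-2911569, -1)), Mul(1733115, Pow(798496, -1))) = Add(Mul(Mul(-276, Add(40, -210)), Rational(-1, 2911569)), Mul(1733115, Rational(1, 798496))) = Add(Mul(Mul(-276, -170), Rational(-1, 2911569)), Rational(1733115, 798496)) = Add(Mul(46920, Rational(-1, 2911569)), Rational(1733115, 798496)) = Add(Rational(-15640, 970523), Rational(1733115, 798496)) = Rational(1669539491705, 774958733408)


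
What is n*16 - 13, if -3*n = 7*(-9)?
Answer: 323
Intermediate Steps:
n = 21 (n = -7*(-9)/3 = -⅓*(-63) = 21)
n*16 - 13 = 21*16 - 13 = 336 - 13 = 323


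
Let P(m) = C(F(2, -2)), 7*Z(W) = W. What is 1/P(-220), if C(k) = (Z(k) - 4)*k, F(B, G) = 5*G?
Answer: 7/380 ≈ 0.018421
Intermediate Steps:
Z(W) = W/7
C(k) = k*(-4 + k/7) (C(k) = (k/7 - 4)*k = (-4 + k/7)*k = k*(-4 + k/7))
P(m) = 380/7 (P(m) = (5*(-2))*(-28 + 5*(-2))/7 = (⅐)*(-10)*(-28 - 10) = (⅐)*(-10)*(-38) = 380/7)
1/P(-220) = 1/(380/7) = 7/380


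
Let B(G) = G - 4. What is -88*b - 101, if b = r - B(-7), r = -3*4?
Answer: -13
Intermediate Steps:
B(G) = -4 + G
r = -12
b = -1 (b = -12 - (-4 - 7) = -12 - 1*(-11) = -12 + 11 = -1)
-88*b - 101 = -88*(-1) - 101 = 88 - 101 = -13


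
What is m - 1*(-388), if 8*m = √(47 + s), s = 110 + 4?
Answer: 388 + √161/8 ≈ 389.59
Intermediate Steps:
s = 114
m = √161/8 (m = √(47 + 114)/8 = √161/8 ≈ 1.5861)
m - 1*(-388) = √161/8 - 1*(-388) = √161/8 + 388 = 388 + √161/8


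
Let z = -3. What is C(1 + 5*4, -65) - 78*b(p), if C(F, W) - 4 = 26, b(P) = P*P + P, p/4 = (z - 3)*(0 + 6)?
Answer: -1606146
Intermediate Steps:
p = -144 (p = 4*((-3 - 3)*(0 + 6)) = 4*(-6*6) = 4*(-36) = -144)
b(P) = P + P² (b(P) = P² + P = P + P²)
C(F, W) = 30 (C(F, W) = 4 + 26 = 30)
C(1 + 5*4, -65) - 78*b(p) = 30 - (-11232)*(1 - 144) = 30 - (-11232)*(-143) = 30 - 78*20592 = 30 - 1606176 = -1606146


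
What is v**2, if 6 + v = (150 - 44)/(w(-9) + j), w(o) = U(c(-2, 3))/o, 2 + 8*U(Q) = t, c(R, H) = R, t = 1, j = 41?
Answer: 101727396/8720209 ≈ 11.666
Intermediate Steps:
U(Q) = -1/8 (U(Q) = -1/4 + (1/8)*1 = -1/4 + 1/8 = -1/8)
w(o) = -1/(8*o)
v = -10086/2953 (v = -6 + (150 - 44)/(-1/8/(-9) + 41) = -6 + 106/(-1/8*(-1/9) + 41) = -6 + 106/(1/72 + 41) = -6 + 106/(2953/72) = -6 + 106*(72/2953) = -6 + 7632/2953 = -10086/2953 ≈ -3.4155)
v**2 = (-10086/2953)**2 = 101727396/8720209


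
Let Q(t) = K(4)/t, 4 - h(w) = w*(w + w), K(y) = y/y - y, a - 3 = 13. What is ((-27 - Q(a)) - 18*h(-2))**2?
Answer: 522729/256 ≈ 2041.9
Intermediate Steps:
a = 16 (a = 3 + 13 = 16)
K(y) = 1 - y
h(w) = 4 - 2*w**2 (h(w) = 4 - w*(w + w) = 4 - w*2*w = 4 - 2*w**2)
Q(t) = -3/t (Q(t) = (1 - 1*4)/t = (1 - 4)/t = -3/t)
((-27 - Q(a)) - 18*h(-2))**2 = ((-27 - (-3)/16) - 18*(4 - 2*(-2)**2))**2 = ((-27 - (-3)/16) - 18*(4 - 2*4))**2 = ((-27 - 1*(-3/16)) - 18*(4 - 8))**2 = ((-27 + 3/16) - 18*(-4))**2 = (-429/16 + 72)**2 = (723/16)**2 = 522729/256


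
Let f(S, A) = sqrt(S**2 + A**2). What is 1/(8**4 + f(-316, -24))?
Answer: 256/1042299 - sqrt(6277)/4169196 ≈ 0.00022661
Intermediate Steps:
f(S, A) = sqrt(A**2 + S**2)
1/(8**4 + f(-316, -24)) = 1/(8**4 + sqrt((-24)**2 + (-316)**2)) = 1/(4096 + sqrt(576 + 99856)) = 1/(4096 + sqrt(100432)) = 1/(4096 + 4*sqrt(6277))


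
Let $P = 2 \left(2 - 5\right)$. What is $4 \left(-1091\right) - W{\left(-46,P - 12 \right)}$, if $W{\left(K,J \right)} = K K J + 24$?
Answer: $33700$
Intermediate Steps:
$P = -6$ ($P = 2 \left(-3\right) = -6$)
$W{\left(K,J \right)} = 24 + J K^{2}$ ($W{\left(K,J \right)} = K^{2} J + 24 = J K^{2} + 24 = 24 + J K^{2}$)
$4 \left(-1091\right) - W{\left(-46,P - 12 \right)} = 4 \left(-1091\right) - \left(24 + \left(-6 - 12\right) \left(-46\right)^{2}\right) = -4364 - \left(24 - 38088\right) = -4364 - -38064 = -4364 + 38064 = 33700$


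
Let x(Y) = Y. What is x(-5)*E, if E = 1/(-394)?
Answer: 5/394 ≈ 0.012690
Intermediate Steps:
E = -1/394 ≈ -0.0025381
x(-5)*E = -5*(-1/394) = 5/394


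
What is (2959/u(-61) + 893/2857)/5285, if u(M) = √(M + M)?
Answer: 893/15099245 - 2959*I*√122/644770 ≈ 5.9142e-5 - 0.05069*I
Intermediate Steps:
u(M) = √2*√M (u(M) = √(2*M) = √2*√M)
(2959/u(-61) + 893/2857)/5285 = (2959/((√2*√(-61))) + 893/2857)/5285 = (2959/((√2*(I*√61))) + 893*(1/2857))*(1/5285) = (2959/((I*√122)) + 893/2857)*(1/5285) = (2959*(-I*√122/122) + 893/2857)*(1/5285) = (-2959*I*√122/122 + 893/2857)*(1/5285) = (893/2857 - 2959*I*√122/122)*(1/5285) = 893/15099245 - 2959*I*√122/644770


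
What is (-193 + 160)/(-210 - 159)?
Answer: 11/123 ≈ 0.089431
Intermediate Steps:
(-193 + 160)/(-210 - 159) = -33/(-369) = -33*(-1/369) = 11/123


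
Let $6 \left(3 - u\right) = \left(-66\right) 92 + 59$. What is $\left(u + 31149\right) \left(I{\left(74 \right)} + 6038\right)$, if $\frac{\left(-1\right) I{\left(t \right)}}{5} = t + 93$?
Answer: $\frac{1003788775}{6} \approx 1.673 \cdot 10^{8}$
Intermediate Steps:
$I{\left(t \right)} = -465 - 5 t$ ($I{\left(t \right)} = - 5 \left(t + 93\right) = - 5 \left(93 + t\right) = -465 - 5 t$)
$u = \frac{6031}{6}$ ($u = 3 - \frac{\left(-66\right) 92 + 59}{6} = 3 - \frac{-6072 + 59}{6} = 3 - - \frac{6013}{6} = 3 + \frac{6013}{6} = \frac{6031}{6} \approx 1005.2$)
$\left(u + 31149\right) \left(I{\left(74 \right)} + 6038\right) = \left(\frac{6031}{6} + 31149\right) \left(\left(-465 - 370\right) + 6038\right) = \frac{192925 \left(\left(-465 - 370\right) + 6038\right)}{6} = \frac{192925 \left(-835 + 6038\right)}{6} = \frac{192925}{6} \cdot 5203 = \frac{1003788775}{6}$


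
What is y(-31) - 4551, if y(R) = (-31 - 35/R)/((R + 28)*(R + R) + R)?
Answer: -21868481/4805 ≈ -4551.2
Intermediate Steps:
y(R) = (-31 - 35/R)/(R + 2*R*(28 + R)) (y(R) = (-31 - 35/R)/((28 + R)*(2*R) + R) = (-31 - 35/R)/(2*R*(28 + R) + R) = (-31 - 35/R)/(R + 2*R*(28 + R)))
y(-31) - 4551 = (-35 - 31*(-31))/((-31)**2*(57 + 2*(-31))) - 4551 = (-35 + 961)/(961*(57 - 62)) - 4551 = (1/961)*926/(-5) - 4551 = (1/961)*(-1/5)*926 - 4551 = -926/4805 - 4551 = -21868481/4805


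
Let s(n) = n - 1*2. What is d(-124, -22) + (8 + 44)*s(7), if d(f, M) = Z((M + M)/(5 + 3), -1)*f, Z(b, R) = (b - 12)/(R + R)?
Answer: -825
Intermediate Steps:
s(n) = -2 + n (s(n) = n - 2 = -2 + n)
Z(b, R) = (-12 + b)/(2*R) (Z(b, R) = (-12 + b)/((2*R)) = (-12 + b)*(1/(2*R)) = (-12 + b)/(2*R))
d(f, M) = f*(6 - M/8) (d(f, M) = ((½)*(-12 + (M + M)/(5 + 3))/(-1))*f = ((½)*(-1)*(-12 + (2*M)/8))*f = ((½)*(-1)*(-12 + (2*M)*(⅛)))*f = ((½)*(-1)*(-12 + M/4))*f = (6 - M/8)*f = f*(6 - M/8))
d(-124, -22) + (8 + 44)*s(7) = (⅛)*(-124)*(48 - 1*(-22)) + (8 + 44)*(-2 + 7) = (⅛)*(-124)*(48 + 22) + 52*5 = (⅛)*(-124)*70 + 260 = -1085 + 260 = -825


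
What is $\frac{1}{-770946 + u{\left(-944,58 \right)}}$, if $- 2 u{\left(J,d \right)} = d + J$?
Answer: $- \frac{1}{770503} \approx -1.2979 \cdot 10^{-6}$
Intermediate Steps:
$u{\left(J,d \right)} = - \frac{J}{2} - \frac{d}{2}$ ($u{\left(J,d \right)} = - \frac{d + J}{2} = - \frac{J + d}{2} = - \frac{J}{2} - \frac{d}{2}$)
$\frac{1}{-770946 + u{\left(-944,58 \right)}} = \frac{1}{-770946 - -443} = \frac{1}{-770946 + \left(472 - 29\right)} = \frac{1}{-770946 + 443} = \frac{1}{-770503} = - \frac{1}{770503}$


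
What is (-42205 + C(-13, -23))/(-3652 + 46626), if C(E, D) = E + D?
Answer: -42241/42974 ≈ -0.98294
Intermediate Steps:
C(E, D) = D + E
(-42205 + C(-13, -23))/(-3652 + 46626) = (-42205 + (-23 - 13))/(-3652 + 46626) = (-42205 - 36)/42974 = -42241*1/42974 = -42241/42974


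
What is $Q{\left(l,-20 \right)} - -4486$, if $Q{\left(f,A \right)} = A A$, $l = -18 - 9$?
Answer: $4886$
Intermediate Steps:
$l = -27$ ($l = -18 - 9 = -27$)
$Q{\left(f,A \right)} = A^{2}$
$Q{\left(l,-20 \right)} - -4486 = \left(-20\right)^{2} - -4486 = 400 + 4486 = 4886$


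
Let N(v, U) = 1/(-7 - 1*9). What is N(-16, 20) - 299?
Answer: -4785/16 ≈ -299.06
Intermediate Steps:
N(v, U) = -1/16 (N(v, U) = 1/(-7 - 9) = 1/(-16) = -1/16)
N(-16, 20) - 299 = -1/16 - 299 = -4785/16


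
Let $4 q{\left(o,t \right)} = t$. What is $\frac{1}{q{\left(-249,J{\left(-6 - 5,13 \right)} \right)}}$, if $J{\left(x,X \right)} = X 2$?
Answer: $\frac{2}{13} \approx 0.15385$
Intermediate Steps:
$J{\left(x,X \right)} = 2 X$
$q{\left(o,t \right)} = \frac{t}{4}$
$\frac{1}{q{\left(-249,J{\left(-6 - 5,13 \right)} \right)}} = \frac{1}{\frac{1}{4} \cdot 2 \cdot 13} = \frac{1}{\frac{1}{4} \cdot 26} = \frac{1}{\frac{13}{2}} = \frac{2}{13}$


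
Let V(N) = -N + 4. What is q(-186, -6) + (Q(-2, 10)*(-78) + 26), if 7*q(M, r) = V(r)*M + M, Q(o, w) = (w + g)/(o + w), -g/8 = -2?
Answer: -7277/14 ≈ -519.79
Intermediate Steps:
g = 16 (g = -8*(-2) = 16)
V(N) = 4 - N
Q(o, w) = (16 + w)/(o + w) (Q(o, w) = (w + 16)/(o + w) = (16 + w)/(o + w))
q(M, r) = M/7 + M*(4 - r)/7 (q(M, r) = ((4 - r)*M + M)/7 = (M*(4 - r) + M)/7 = (M + M*(4 - r))/7 = M/7 + M*(4 - r)/7)
q(-186, -6) + (Q(-2, 10)*(-78) + 26) = (1/7)*(-186)*(5 - 1*(-6)) + (((16 + 10)/(-2 + 10))*(-78) + 26) = (1/7)*(-186)*(5 + 6) + ((26/8)*(-78) + 26) = (1/7)*(-186)*11 + (((1/8)*26)*(-78) + 26) = -2046/7 + ((13/4)*(-78) + 26) = -2046/7 + (-507/2 + 26) = -2046/7 - 455/2 = -7277/14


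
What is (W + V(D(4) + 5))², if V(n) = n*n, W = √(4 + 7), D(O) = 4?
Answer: (81 + √11)² ≈ 7109.3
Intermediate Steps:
W = √11 ≈ 3.3166
V(n) = n²
(W + V(D(4) + 5))² = (√11 + (4 + 5)²)² = (√11 + 9²)² = (√11 + 81)² = (81 + √11)²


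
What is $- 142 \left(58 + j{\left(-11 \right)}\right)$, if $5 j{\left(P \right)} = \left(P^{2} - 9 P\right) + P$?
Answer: $- \frac{70858}{5} \approx -14172.0$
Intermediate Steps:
$j{\left(P \right)} = - \frac{8 P}{5} + \frac{P^{2}}{5}$ ($j{\left(P \right)} = \frac{\left(P^{2} - 9 P\right) + P}{5} = \frac{P^{2} - 8 P}{5} = - \frac{8 P}{5} + \frac{P^{2}}{5}$)
$- 142 \left(58 + j{\left(-11 \right)}\right) = - 142 \left(58 + \frac{1}{5} \left(-11\right) \left(-8 - 11\right)\right) = - 142 \left(58 + \frac{1}{5} \left(-11\right) \left(-19\right)\right) = - 142 \left(58 + \frac{209}{5}\right) = \left(-142\right) \frac{499}{5} = - \frac{70858}{5}$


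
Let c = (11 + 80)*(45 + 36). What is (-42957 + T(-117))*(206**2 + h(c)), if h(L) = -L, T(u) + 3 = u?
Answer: -1510495005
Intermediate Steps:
T(u) = -3 + u
c = 7371 (c = 91*81 = 7371)
(-42957 + T(-117))*(206**2 + h(c)) = (-42957 + (-3 - 117))*(206**2 - 1*7371) = (-42957 - 120)*(42436 - 7371) = -43077*35065 = -1510495005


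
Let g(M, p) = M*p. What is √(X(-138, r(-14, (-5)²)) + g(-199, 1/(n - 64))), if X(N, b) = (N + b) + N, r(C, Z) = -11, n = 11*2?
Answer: I*√497910/42 ≈ 16.801*I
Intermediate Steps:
n = 22
X(N, b) = b + 2*N
√(X(-138, r(-14, (-5)²)) + g(-199, 1/(n - 64))) = √((-11 + 2*(-138)) - 199/(22 - 64)) = √((-11 - 276) - 199/(-42)) = √(-287 - 199*(-1/42)) = √(-287 + 199/42) = √(-11855/42) = I*√497910/42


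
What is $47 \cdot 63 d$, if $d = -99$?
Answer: $-293139$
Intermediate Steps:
$47 \cdot 63 d = 47 \cdot 63 \left(-99\right) = 2961 \left(-99\right) = -293139$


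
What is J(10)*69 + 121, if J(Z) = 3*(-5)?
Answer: -914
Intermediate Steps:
J(Z) = -15
J(10)*69 + 121 = -15*69 + 121 = -1035 + 121 = -914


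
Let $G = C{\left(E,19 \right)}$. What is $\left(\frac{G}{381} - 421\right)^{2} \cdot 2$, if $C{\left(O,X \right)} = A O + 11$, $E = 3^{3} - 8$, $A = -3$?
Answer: $\frac{51486479618}{145161} \approx 3.5469 \cdot 10^{5}$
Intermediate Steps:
$E = 19$ ($E = 27 - 8 = 19$)
$C{\left(O,X \right)} = 11 - 3 O$ ($C{\left(O,X \right)} = - 3 O + 11 = 11 - 3 O$)
$G = -46$ ($G = 11 - 57 = -46$)
$\left(\frac{G}{381} - 421\right)^{2} \cdot 2 = \left(- \frac{46}{381} - 421\right)^{2} \cdot 2 = \left(- \frac{160447}{381}\right)^{2} \cdot 2 = \frac{25743239809}{145161} \cdot 2 = \frac{51486479618}{145161}$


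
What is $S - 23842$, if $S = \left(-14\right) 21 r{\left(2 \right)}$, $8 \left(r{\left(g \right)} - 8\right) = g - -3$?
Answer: $- \frac{105511}{4} \approx -26378.0$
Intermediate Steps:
$r{\left(g \right)} = \frac{67}{8} + \frac{g}{8}$ ($r{\left(g \right)} = 8 + \frac{g - -3}{8} = 8 + \frac{g + 3}{8} = 8 + \frac{3 + g}{8} = 8 + \left(\frac{3}{8} + \frac{g}{8}\right) = \frac{67}{8} + \frac{g}{8}$)
$S = - \frac{10143}{4}$ ($S = \left(-14\right) 21 \left(\frac{67}{8} + \frac{1}{8} \cdot 2\right) = - 294 \left(\frac{67}{8} + \frac{1}{4}\right) = \left(-294\right) \frac{69}{8} = - \frac{10143}{4} \approx -2535.8$)
$S - 23842 = - \frac{10143}{4} - 23842 = - \frac{105511}{4}$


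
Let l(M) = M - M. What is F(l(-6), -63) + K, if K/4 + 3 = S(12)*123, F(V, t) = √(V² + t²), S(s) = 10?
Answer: 4971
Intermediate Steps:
l(M) = 0
K = 4908 (K = -12 + 4*(10*123) = -12 + 4*1230 = -12 + 4920 = 4908)
F(l(-6), -63) + K = √(0² + (-63)²) + 4908 = √(0 + 3969) + 4908 = √3969 + 4908 = 63 + 4908 = 4971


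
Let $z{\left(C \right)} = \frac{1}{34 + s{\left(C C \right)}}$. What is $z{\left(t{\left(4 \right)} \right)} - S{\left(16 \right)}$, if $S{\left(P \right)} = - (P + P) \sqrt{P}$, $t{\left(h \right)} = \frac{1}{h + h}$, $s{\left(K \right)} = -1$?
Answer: $\frac{4225}{33} \approx 128.03$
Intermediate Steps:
$t{\left(h \right)} = \frac{1}{2 h}$
$z{\left(C \right)} = \frac{1}{33}$ ($z{\left(C \right)} = \frac{1}{34 - 1} = \frac{1}{33}$)
$S{\left(P \right)} = - 2 P^{\frac{3}{2}}$ ($S{\left(P \right)} = - 2 P \sqrt{P} = - 2 P^{\frac{3}{2}}$)
$z{\left(t{\left(4 \right)} \right)} - S{\left(16 \right)} = \frac{1}{33} - - 2 \cdot 16^{\frac{3}{2}} = \frac{1}{33} - \left(-2\right) 64 = \frac{1}{33} - -128 = \frac{1}{33} + 128 = \frac{4225}{33}$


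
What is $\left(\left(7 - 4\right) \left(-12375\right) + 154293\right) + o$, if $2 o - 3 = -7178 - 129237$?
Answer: $48962$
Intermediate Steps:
$o = -68206$ ($o = \frac{3}{2} + \frac{-7178 - 129237}{2} = \frac{3}{2} + \frac{1}{2} \left(-136415\right) = \frac{3}{2} - \frac{136415}{2} = -68206$)
$\left(\left(7 - 4\right) \left(-12375\right) + 154293\right) + o = \left(\left(7 - 4\right) \left(-12375\right) + 154293\right) - 68206 = \left(3 \left(-12375\right) + 154293\right) - 68206 = \left(-37125 + 154293\right) - 68206 = 117168 - 68206 = 48962$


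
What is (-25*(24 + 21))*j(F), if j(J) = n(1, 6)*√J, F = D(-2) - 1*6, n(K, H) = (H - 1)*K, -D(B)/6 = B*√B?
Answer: -5625*√(-6 + 12*I*√2) ≈ -13778.0 - 19486.0*I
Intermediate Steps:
D(B) = -6*B^(3/2) (D(B) = -6*B*√B = -6*B^(3/2))
n(K, H) = K*(-1 + H) (n(K, H) = (-1 + H)*K = K*(-1 + H))
F = -6 + 12*I*√2 (F = -(-12)*I*√2 - 1*6 = -(-12)*I*√2 - 6 = 12*I*√2 - 6 = -6 + 12*I*√2 ≈ -6.0 + 16.971*I)
j(J) = 5*√J (j(J) = (1*(-1 + 6))*√J = (1*5)*√J = 5*√J)
(-25*(24 + 21))*j(F) = (-25*(24 + 21))*(5*√(-6 + 12*I*√2)) = (-25*45)*(5*√(-6 + 12*I*√2)) = -5625*√(-6 + 12*I*√2)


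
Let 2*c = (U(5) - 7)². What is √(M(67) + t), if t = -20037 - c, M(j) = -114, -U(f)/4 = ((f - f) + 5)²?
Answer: I*√103502/2 ≈ 160.86*I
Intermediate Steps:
U(f) = -100 (U(f) = -4*((f - f) + 5)² = -4*(0 + 5)² = -4*5² = -4*25 = -100)
c = 11449/2 (c = (-100 - 7)²/2 = (½)*(-107)² = (½)*11449 = 11449/2 ≈ 5724.5)
t = -51523/2 (t = -20037 - 1*11449/2 = -20037 - 11449/2 = -51523/2 ≈ -25762.)
√(M(67) + t) = √(-114 - 51523/2) = √(-51751/2) = I*√103502/2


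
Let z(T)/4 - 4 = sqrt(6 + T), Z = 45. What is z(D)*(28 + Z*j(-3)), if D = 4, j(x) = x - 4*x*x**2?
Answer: 76048 + 19012*sqrt(10) ≈ 1.3617e+5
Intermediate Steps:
j(x) = x - 4*x**3
z(T) = 16 + 4*sqrt(6 + T)
z(D)*(28 + Z*j(-3)) = (16 + 4*sqrt(6 + 4))*(28 + 45*(-3 - 4*(-3)**3)) = (16 + 4*sqrt(10))*(28 + 45*(-3 - 4*(-27))) = (16 + 4*sqrt(10))*(28 + 45*(-3 + 108)) = (16 + 4*sqrt(10))*(28 + 45*105) = (16 + 4*sqrt(10))*(28 + 4725) = (16 + 4*sqrt(10))*4753 = 76048 + 19012*sqrt(10)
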